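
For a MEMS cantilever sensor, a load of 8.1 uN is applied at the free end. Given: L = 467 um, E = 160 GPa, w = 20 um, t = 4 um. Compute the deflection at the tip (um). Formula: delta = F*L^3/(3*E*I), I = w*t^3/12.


Step 1: Calculate the second moment of area.
I = w * t^3 / 12 = 20 * 4^3 / 12 = 106.6667 um^4
Step 2: Convert E to consistent units (1 GPa = 1000 uN/um^2).
E = 160 GPa = 160000 uN/um^2
Step 3: Calculate tip deflection.
delta = F * L^3 / (3 * E * I)
delta = 8.1 * 467^3 / (3 * 160000 * 106.6667)
delta = 16.1126 um


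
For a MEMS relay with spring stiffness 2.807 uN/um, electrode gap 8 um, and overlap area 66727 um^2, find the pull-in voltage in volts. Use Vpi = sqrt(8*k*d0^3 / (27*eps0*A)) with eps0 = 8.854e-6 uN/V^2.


Step 1: Compute numerator: 8 * k * d0^3 = 8 * 2.807 * 8^3 = 11497.472
Step 2: Compute denominator: 27 * eps0 * A = 27 * 8.854e-6 * 66727 = 15.951623
Step 3: Vpi = sqrt(11497.472 / 15.951623)
Vpi = 26.85 V


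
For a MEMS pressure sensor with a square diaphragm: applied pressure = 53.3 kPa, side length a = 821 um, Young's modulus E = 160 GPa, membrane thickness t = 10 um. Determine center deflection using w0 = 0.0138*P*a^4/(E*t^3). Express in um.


Step 1: Convert pressure to compatible units (E is in GPa, so P in GPa).
P = 53.3 kPa = 53.3e-6 GPa
Step 2: Compute numerator: 0.0138 * P * a^4.
a^4 = 821^4 = 454331269681
numerator = 0.0138 * 53.3e-6 * 454331269681 = 3.341788e+05
Step 3: Compute denominator: E * t^3 = 160 * 10^3 = 160000
Step 4: w0 = numerator / denominator = 3.341788e+05 / 160000 = 2.0886 um


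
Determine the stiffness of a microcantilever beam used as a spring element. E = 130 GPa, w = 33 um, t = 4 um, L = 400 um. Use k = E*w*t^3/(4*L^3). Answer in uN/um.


Step 1: Convert E to consistent units (1 GPa = 1000 uN/um^2).
E = 130 GPa = 130000 uN/um^2
Step 2: Compute t^3 = 4^3 = 64
Step 3: Compute L^3 = 400^3 = 64000000
Step 4: k = 130000 * 33 * 64 / (4 * 64000000)
k = 1.0725 uN/um


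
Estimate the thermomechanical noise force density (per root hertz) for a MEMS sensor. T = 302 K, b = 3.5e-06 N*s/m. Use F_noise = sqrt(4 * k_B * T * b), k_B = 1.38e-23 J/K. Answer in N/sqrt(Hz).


Step 1: Compute 4 * k_B * T * b
= 4 * 1.38e-23 * 302 * 3.5e-06
= 5.8346e-26 N^2/Hz
Step 2: F_noise = sqrt(5.8346e-26)
F_noise = 2.42e-13 N/sqrt(Hz)


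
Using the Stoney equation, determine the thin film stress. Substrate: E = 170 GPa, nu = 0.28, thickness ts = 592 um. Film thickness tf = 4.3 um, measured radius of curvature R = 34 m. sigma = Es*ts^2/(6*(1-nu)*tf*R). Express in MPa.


Step 1: Compute numerator: Es * ts^2 = 170 * 592^2 = 59578880 (GPa*um^2)
Step 2: Compute denominator (R in um): 6*(1-nu)*tf*R = 6*0.72*4.3*34e6 = 631584000.0 (um^2)
Step 3: sigma (GPa) = 59578880 / 631584000.0 = 9.4332e-02 GPa
Step 4: Convert to MPa (x1000): sigma = 94.3 MPa


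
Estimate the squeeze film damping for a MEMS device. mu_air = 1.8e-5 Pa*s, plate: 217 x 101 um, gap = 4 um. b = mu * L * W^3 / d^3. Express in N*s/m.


Step 1: Convert to SI.
L = 217e-6 m, W = 101e-6 m, d = 4e-6 m
Step 2: W^3 = (101e-6)^3 = 1.03e-12 m^3
Step 3: d^3 = (4e-6)^3 = 6.40e-17 m^3
Step 4: b = 1.8e-5 * 217e-6 * 1.03e-12 / 6.40e-17
b = 6.29e-05 N*s/m


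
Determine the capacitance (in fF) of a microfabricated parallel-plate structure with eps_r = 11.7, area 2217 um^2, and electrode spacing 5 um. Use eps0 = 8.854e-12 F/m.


Step 1: Convert area to m^2: A = 2217e-12 m^2
Step 2: Convert gap to m: d = 5e-6 m
Step 3: C = eps0 * eps_r * A / d
C = 8.854e-12 * 11.7 * 2217e-12 / 5e-6
Step 4: Convert to fF (multiply by 1e15).
C = 45.93 fF


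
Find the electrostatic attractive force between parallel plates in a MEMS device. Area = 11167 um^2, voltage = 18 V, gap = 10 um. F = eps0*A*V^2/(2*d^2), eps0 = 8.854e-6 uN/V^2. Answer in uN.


Step 1: Identify parameters.
eps0 = 8.854e-6 uN/V^2, A = 11167 um^2, V = 18 V, d = 10 um
Step 2: Compute V^2 = 18^2 = 324
Step 3: Compute d^2 = 10^2 = 100
Step 4: F = 0.5 * 8.854e-6 * 11167 * 324 / 100
F = 0.16 uN


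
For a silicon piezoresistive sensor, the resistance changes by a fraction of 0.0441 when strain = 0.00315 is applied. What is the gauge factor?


Step 1: Identify values.
dR/R = 0.0441, strain = 0.00315
Step 2: GF = (dR/R) / strain = 0.0441 / 0.00315
GF = 14.0


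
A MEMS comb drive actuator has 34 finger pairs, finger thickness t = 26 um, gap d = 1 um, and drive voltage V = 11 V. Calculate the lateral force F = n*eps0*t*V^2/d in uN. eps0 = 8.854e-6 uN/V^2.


Step 1: Parameters: n=34, eps0=8.854e-6 uN/V^2, t=26 um, V=11 V, d=1 um
Step 2: V^2 = 121
Step 3: F = 34 * 8.854e-6 * 26 * 121 / 1
F = 0.947 uN


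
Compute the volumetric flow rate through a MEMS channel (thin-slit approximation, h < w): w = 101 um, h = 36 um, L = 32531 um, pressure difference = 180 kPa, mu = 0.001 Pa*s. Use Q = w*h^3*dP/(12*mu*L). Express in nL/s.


Step 1: Convert all dimensions to SI (meters).
w = 101e-6 m, h = 36e-6 m, L = 32531e-6 m, dP = 180e3 Pa
Step 2: Q = w * h^3 * dP / (12 * mu * L)
Q = 101e-6 * (36e-6)^3 * 180e3 / (12 * 0.001 * 32531e-6) = 2.17281485e-09 m^3/s
Step 3: Convert Q from m^3/s to nL/s (1 m^3 = 1e12 nL, so multiply by 1e12).
Q = 2172.815 nL/s


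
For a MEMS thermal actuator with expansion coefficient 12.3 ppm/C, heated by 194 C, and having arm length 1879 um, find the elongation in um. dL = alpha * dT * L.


Step 1: Convert CTE: alpha = 12.3 ppm/C = 12.3e-6 /C
Step 2: dL = 12.3e-6 * 194 * 1879
dL = 4.4837 um


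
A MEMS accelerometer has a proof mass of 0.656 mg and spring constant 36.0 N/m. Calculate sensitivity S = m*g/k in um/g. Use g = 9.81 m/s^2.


Step 1: Convert mass: m = 0.656 mg = 6.56e-07 kg
Step 2: S = m * g / k = 6.56e-07 * 9.81 / 36.0
Step 3: S = 1.79e-07 m/g
Step 4: Convert to um/g: S = 0.179 um/g


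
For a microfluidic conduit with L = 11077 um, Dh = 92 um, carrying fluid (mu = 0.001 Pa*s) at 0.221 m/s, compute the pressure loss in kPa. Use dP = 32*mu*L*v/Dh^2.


Step 1: Convert to SI: L = 11077e-6 m, Dh = 92e-6 m
Step 2: dP = 32 * 0.001 * 11077e-6 * 0.221 / (92e-6)^2
Step 3: dP = 9255.26 Pa
Step 4: Convert to kPa: dP = 9.26 kPa


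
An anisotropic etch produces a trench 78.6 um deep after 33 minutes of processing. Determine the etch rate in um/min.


Step 1: Etch rate = depth / time
Step 2: rate = 78.6 / 33
rate = 2.382 um/min


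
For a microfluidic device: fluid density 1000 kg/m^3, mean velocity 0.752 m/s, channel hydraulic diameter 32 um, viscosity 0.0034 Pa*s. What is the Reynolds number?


Step 1: Convert Dh to meters: Dh = 32e-6 m
Step 2: Re = rho * v * Dh / mu
Re = 1000 * 0.752 * 32e-6 / 0.0034
Re = 7.078


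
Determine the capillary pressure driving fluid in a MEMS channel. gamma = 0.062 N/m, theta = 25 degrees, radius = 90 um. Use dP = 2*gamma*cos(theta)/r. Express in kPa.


Step 1: cos(25 deg) = 0.9063
Step 2: Convert r to m: r = 90e-6 m
Step 3: dP = 2 * 0.062 * 0.9063 / 90e-6 = 1248.7 Pa
Step 4: Convert Pa to kPa (divide by 1000).
dP = 1.25 kPa


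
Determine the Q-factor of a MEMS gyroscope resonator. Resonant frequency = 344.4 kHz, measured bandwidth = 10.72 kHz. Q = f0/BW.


Step 1: Q = f0 / bandwidth
Step 2: Q = 344.4 / 10.72
Q = 32.1


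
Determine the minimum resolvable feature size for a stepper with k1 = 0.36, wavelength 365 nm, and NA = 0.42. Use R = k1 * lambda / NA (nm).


Step 1: Identify values: k1 = 0.36, lambda = 365 nm, NA = 0.42
Step 2: R = k1 * lambda / NA
R = 0.36 * 365 / 0.42
R = 312.9 nm


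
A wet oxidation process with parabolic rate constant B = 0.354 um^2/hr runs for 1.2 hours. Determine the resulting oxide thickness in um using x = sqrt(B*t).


Step 1: Compute B*t = 0.354 * 1.2 = 0.4248
Step 2: x = sqrt(0.4248)
x = 0.652 um


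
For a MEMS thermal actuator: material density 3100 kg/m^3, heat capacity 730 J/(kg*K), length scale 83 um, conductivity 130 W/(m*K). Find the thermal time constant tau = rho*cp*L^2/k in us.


Step 1: Convert L to m: L = 83e-6 m
Step 2: L^2 = (83e-6)^2 = 6.889e-09 m^2
Step 3: tau = 3100 * 730 * 6.889e-09 / 130 = 1.1992159e-04 s
Step 4: Convert to microseconds (multiply by 1e6).
tau = 119.922 us


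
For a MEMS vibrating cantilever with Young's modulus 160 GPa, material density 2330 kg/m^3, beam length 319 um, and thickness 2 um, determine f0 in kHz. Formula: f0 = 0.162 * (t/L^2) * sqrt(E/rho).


Step 1: Convert units to SI.
t_SI = 2e-6 m, L_SI = 319e-6 m
Step 2: Calculate sqrt(E/rho).
sqrt(160e9 / 2330) = 8286.71 m/s
Step 3: Compute f0.
f0 = 0.162 * 2e-6 / (319e-6)^2 * 8286.71 = 26384.3 Hz = 26.38 kHz


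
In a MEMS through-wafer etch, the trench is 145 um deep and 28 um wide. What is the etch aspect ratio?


Step 1: AR = depth / width
Step 2: AR = 145 / 28
AR = 5.2


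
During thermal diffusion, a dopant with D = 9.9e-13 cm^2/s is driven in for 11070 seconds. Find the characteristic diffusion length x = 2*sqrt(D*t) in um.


Step 1: Compute D*t = 9.9e-13 * 11070 = 1.09593e-08 cm^2
Step 2: sqrt(D*t) = 1.04687e-04 cm
Step 3: x = 2 * 1.04687e-04 cm = 2.09374e-04 cm
Step 4: Convert to um (1 cm = 1e4 um): x = 2.094 um


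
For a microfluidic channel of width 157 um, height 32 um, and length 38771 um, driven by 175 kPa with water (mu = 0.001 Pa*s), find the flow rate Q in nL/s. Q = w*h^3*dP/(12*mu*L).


Step 1: Convert all dimensions to SI (meters).
w = 157e-6 m, h = 32e-6 m, L = 38771e-6 m, dP = 175e3 Pa
Step 2: Q = w * h^3 * dP / (12 * mu * L)
Q = 157e-6 * (32e-6)^3 * 175e3 / (12 * 0.001 * 38771e-6) = 1.93508206e-09 m^3/s
Step 3: Convert Q from m^3/s to nL/s (1 m^3 = 1e12 nL, so multiply by 1e12).
Q = 1935.082 nL/s


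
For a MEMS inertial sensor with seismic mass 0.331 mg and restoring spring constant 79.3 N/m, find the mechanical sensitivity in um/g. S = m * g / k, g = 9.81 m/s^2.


Step 1: Convert mass: m = 0.331 mg = 3.31e-07 kg
Step 2: S = m * g / k = 3.31e-07 * 9.81 / 79.3
Step 3: S = 4.09e-08 m/g
Step 4: Convert to um/g: S = 0.041 um/g


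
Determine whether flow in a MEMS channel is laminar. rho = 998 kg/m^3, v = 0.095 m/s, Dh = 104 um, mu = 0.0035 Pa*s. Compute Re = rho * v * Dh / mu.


Step 1: Convert Dh to meters: Dh = 104e-6 m
Step 2: Re = rho * v * Dh / mu
Re = 998 * 0.095 * 104e-6 / 0.0035
Re = 2.817
Since Re = 2.817 is below ~2300, the flow is laminar.


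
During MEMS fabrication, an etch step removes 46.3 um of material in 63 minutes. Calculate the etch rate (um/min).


Step 1: Etch rate = depth / time
Step 2: rate = 46.3 / 63
rate = 0.735 um/min


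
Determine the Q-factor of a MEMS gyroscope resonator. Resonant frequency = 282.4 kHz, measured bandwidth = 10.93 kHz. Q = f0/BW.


Step 1: Q = f0 / bandwidth
Step 2: Q = 282.4 / 10.93
Q = 25.8


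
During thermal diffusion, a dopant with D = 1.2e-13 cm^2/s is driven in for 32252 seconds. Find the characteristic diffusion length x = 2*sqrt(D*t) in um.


Step 1: Compute D*t = 1.2e-13 * 32252 = 3.87024e-09 cm^2
Step 2: sqrt(D*t) = 6.22113e-05 cm
Step 3: x = 2 * 6.22113e-05 cm = 1.244226e-04 cm
Step 4: Convert to um (1 cm = 1e4 um): x = 1.244 um


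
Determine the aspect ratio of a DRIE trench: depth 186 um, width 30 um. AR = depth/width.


Step 1: AR = depth / width
Step 2: AR = 186 / 30
AR = 6.2


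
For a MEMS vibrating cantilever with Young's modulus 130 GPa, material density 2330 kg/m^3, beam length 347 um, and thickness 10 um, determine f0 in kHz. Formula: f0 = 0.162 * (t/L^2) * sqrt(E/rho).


Step 1: Convert units to SI.
t_SI = 10e-6 m, L_SI = 347e-6 m
Step 2: Calculate sqrt(E/rho).
sqrt(130e9 / 2330) = 7469.54 m/s
Step 3: Compute f0.
f0 = 0.162 * 10e-6 / (347e-6)^2 * 7469.54 = 100496.3 Hz = 100.5 kHz


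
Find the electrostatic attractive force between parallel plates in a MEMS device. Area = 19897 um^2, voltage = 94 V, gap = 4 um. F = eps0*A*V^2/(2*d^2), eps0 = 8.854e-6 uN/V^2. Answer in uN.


Step 1: Identify parameters.
eps0 = 8.854e-6 uN/V^2, A = 19897 um^2, V = 94 V, d = 4 um
Step 2: Compute V^2 = 94^2 = 8836
Step 3: Compute d^2 = 4^2 = 16
Step 4: F = 0.5 * 8.854e-6 * 19897 * 8836 / 16
F = 48.644 uN


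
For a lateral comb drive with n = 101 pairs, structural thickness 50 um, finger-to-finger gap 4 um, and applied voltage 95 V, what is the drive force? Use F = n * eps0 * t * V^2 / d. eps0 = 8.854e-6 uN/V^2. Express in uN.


Step 1: Parameters: n=101, eps0=8.854e-6 uN/V^2, t=50 um, V=95 V, d=4 um
Step 2: V^2 = 9025
Step 3: F = 101 * 8.854e-6 * 50 * 9025 / 4
F = 100.883 uN


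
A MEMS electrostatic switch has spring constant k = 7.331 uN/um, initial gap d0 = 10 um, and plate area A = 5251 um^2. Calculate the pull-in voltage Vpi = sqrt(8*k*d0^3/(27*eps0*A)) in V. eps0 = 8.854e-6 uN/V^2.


Step 1: Compute numerator: 8 * k * d0^3 = 8 * 7.331 * 10^3 = 58648.0
Step 2: Compute denominator: 27 * eps0 * A = 27 * 8.854e-6 * 5251 = 1.255294
Step 3: Vpi = sqrt(58648.0 / 1.255294)
Vpi = 216.15 V


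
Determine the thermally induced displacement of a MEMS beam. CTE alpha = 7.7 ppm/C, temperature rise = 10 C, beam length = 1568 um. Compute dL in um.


Step 1: Convert CTE: alpha = 7.7 ppm/C = 7.7e-6 /C
Step 2: dL = 7.7e-6 * 10 * 1568
dL = 0.1207 um


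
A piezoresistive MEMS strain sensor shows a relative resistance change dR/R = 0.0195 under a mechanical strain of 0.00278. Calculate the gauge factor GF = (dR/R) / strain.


Step 1: Identify values.
dR/R = 0.0195, strain = 0.00278
Step 2: GF = (dR/R) / strain = 0.0195 / 0.00278
GF = 7.0


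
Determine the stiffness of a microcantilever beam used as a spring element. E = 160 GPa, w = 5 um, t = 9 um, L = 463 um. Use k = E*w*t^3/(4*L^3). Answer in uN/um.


Step 1: Convert E to consistent units (1 GPa = 1000 uN/um^2).
E = 160 GPa = 160000 uN/um^2
Step 2: Compute t^3 = 9^3 = 729
Step 3: Compute L^3 = 463^3 = 99252847
Step 4: k = 160000 * 5 * 729 / (4 * 99252847)
k = 1.469 uN/um


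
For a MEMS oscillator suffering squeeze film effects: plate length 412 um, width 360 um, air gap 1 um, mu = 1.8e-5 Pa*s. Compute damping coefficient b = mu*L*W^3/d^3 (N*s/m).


Step 1: Convert to SI.
L = 412e-6 m, W = 360e-6 m, d = 1e-6 m
Step 2: W^3 = (360e-6)^3 = 4.67e-11 m^3
Step 3: d^3 = (1e-6)^3 = 1.00e-18 m^3
Step 4: b = 1.8e-5 * 412e-6 * 4.67e-11 / 1.00e-18
b = 3.46e-01 N*s/m


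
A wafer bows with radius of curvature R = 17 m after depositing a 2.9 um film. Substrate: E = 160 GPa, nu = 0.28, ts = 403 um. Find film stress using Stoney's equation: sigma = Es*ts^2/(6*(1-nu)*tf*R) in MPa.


Step 1: Compute numerator: Es * ts^2 = 160 * 403^2 = 25985440 (GPa*um^2)
Step 2: Compute denominator (R in um): 6*(1-nu)*tf*R = 6*0.72*2.9*17e6 = 212976000.0 (um^2)
Step 3: sigma (GPa) = 25985440 / 212976000.0 = 1.22011e-01 GPa
Step 4: Convert to MPa (x1000): sigma = 122.0 MPa


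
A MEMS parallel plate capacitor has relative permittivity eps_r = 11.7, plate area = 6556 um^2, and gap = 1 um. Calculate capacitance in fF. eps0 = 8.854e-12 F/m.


Step 1: Convert area to m^2: A = 6556e-12 m^2
Step 2: Convert gap to m: d = 1e-6 m
Step 3: C = eps0 * eps_r * A / d
C = 8.854e-12 * 11.7 * 6556e-12 / 1e-6
Step 4: Convert to fF (multiply by 1e15).
C = 679.15 fF


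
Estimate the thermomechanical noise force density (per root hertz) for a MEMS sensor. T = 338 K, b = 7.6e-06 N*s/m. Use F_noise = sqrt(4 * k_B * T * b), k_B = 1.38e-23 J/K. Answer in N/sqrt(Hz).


Step 1: Compute 4 * k_B * T * b
= 4 * 1.38e-23 * 338 * 7.6e-06
= 1.4180e-25 N^2/Hz
Step 2: F_noise = sqrt(1.4180e-25)
F_noise = 3.77e-13 N/sqrt(Hz)


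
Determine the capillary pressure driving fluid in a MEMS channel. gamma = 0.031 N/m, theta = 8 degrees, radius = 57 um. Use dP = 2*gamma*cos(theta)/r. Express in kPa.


Step 1: cos(8 deg) = 0.9903
Step 2: Convert r to m: r = 57e-6 m
Step 3: dP = 2 * 0.031 * 0.9903 / 57e-6 = 1077.2 Pa
Step 4: Convert Pa to kPa (divide by 1000).
dP = 1.08 kPa


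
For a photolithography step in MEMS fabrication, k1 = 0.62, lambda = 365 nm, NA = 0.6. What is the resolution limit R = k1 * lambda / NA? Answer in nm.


Step 1: Identify values: k1 = 0.62, lambda = 365 nm, NA = 0.6
Step 2: R = k1 * lambda / NA
R = 0.62 * 365 / 0.6
R = 377.2 nm


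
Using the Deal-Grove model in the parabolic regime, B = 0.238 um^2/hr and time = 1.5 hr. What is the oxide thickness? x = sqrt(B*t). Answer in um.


Step 1: Compute B*t = 0.238 * 1.5 = 0.357
Step 2: x = sqrt(0.357)
x = 0.597 um


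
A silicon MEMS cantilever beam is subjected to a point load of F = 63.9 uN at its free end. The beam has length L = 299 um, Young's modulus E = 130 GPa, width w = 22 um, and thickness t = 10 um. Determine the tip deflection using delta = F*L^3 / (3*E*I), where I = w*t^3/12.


Step 1: Calculate the second moment of area.
I = w * t^3 / 12 = 22 * 10^3 / 12 = 1833.3333 um^4
Step 2: Convert E to consistent units (1 GPa = 1000 uN/um^2).
E = 130 GPa = 130000 uN/um^2
Step 3: Calculate tip deflection.
delta = F * L^3 / (3 * E * I)
delta = 63.9 * 299^3 / (3 * 130000 * 1833.3333)
delta = 2.389 um


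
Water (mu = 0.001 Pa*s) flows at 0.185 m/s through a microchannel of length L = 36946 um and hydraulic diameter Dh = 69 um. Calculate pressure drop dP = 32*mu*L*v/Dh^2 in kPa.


Step 1: Convert to SI: L = 36946e-6 m, Dh = 69e-6 m
Step 2: dP = 32 * 0.001 * 36946e-6 * 0.185 / (69e-6)^2
Step 3: dP = 45940.00 Pa
Step 4: Convert to kPa: dP = 45.94 kPa


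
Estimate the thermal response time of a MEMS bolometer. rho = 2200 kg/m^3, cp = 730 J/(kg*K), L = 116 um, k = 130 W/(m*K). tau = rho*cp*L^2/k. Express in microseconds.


Step 1: Convert L to m: L = 116e-6 m
Step 2: L^2 = (116e-6)^2 = 1.3456e-08 m^2
Step 3: tau = 2200 * 730 * 1.3456e-08 / 130 = 1.6623335e-04 s
Step 4: Convert to microseconds (multiply by 1e6).
tau = 166.233 us


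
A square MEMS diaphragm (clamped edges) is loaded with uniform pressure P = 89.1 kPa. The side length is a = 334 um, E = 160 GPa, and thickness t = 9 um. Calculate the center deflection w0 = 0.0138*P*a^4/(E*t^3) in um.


Step 1: Convert pressure to compatible units (E is in GPa, so P in GPa).
P = 89.1 kPa = 89.1e-6 GPa
Step 2: Compute numerator: 0.0138 * P * a^4.
a^4 = 334^4 = 12444741136
numerator = 0.0138 * 89.1e-6 * 12444741136 = 1.53018e+04
Step 3: Compute denominator: E * t^3 = 160 * 9^3 = 116640
Step 4: w0 = numerator / denominator = 1.53018e+04 / 116640 = 0.1312 um


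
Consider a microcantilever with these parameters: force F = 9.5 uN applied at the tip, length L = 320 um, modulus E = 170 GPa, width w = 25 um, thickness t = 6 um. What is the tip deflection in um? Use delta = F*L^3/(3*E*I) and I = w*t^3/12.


Step 1: Calculate the second moment of area.
I = w * t^3 / 12 = 25 * 6^3 / 12 = 450.0 um^4
Step 2: Convert E to consistent units (1 GPa = 1000 uN/um^2).
E = 170 GPa = 170000 uN/um^2
Step 3: Calculate tip deflection.
delta = F * L^3 / (3 * E * I)
delta = 9.5 * 320^3 / (3 * 170000 * 450.0)
delta = 1.3564 um


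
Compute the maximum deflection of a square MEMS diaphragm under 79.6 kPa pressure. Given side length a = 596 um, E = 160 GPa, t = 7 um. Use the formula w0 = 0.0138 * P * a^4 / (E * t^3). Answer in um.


Step 1: Convert pressure to compatible units (E is in GPa, so P in GPa).
P = 79.6 kPa = 79.6e-6 GPa
Step 2: Compute numerator: 0.0138 * P * a^4.
a^4 = 596^4 = 126178406656
numerator = 0.0138 * 79.6e-6 * 126178406656 = 1.386045e+05
Step 3: Compute denominator: E * t^3 = 160 * 7^3 = 54880
Step 4: w0 = numerator / denominator = 1.386045e+05 / 54880 = 2.5256 um


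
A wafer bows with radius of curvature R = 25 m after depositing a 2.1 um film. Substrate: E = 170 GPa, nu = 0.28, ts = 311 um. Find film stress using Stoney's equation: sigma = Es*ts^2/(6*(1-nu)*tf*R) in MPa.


Step 1: Compute numerator: Es * ts^2 = 170 * 311^2 = 16442570 (GPa*um^2)
Step 2: Compute denominator (R in um): 6*(1-nu)*tf*R = 6*0.72*2.1*25e6 = 226800000.0 (um^2)
Step 3: sigma (GPa) = 16442570 / 226800000.0 = 7.2498e-02 GPa
Step 4: Convert to MPa (x1000): sigma = 72.5 MPa


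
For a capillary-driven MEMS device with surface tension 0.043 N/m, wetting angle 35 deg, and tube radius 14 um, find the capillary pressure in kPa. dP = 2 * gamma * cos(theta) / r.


Step 1: cos(35 deg) = 0.8192
Step 2: Convert r to m: r = 14e-6 m
Step 3: dP = 2 * 0.043 * 0.8192 / 14e-6 = 5032.2 Pa
Step 4: Convert Pa to kPa (divide by 1000).
dP = 5.03 kPa


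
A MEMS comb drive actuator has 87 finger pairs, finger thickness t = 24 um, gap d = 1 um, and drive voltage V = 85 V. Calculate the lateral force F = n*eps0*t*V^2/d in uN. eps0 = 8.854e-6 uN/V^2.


Step 1: Parameters: n=87, eps0=8.854e-6 uN/V^2, t=24 um, V=85 V, d=1 um
Step 2: V^2 = 7225
Step 3: F = 87 * 8.854e-6 * 24 * 7225 / 1
F = 133.57 uN


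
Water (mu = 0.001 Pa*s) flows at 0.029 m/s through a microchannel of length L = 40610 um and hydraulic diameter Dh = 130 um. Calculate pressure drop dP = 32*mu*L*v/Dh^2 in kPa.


Step 1: Convert to SI: L = 40610e-6 m, Dh = 130e-6 m
Step 2: dP = 32 * 0.001 * 40610e-6 * 0.029 / (130e-6)^2
Step 3: dP = 2229.95 Pa
Step 4: Convert to kPa: dP = 2.23 kPa


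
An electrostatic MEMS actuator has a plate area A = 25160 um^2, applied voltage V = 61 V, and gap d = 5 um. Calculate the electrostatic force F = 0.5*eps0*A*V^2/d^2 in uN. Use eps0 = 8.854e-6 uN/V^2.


Step 1: Identify parameters.
eps0 = 8.854e-6 uN/V^2, A = 25160 um^2, V = 61 V, d = 5 um
Step 2: Compute V^2 = 61^2 = 3721
Step 3: Compute d^2 = 5^2 = 25
Step 4: F = 0.5 * 8.854e-6 * 25160 * 3721 / 25
F = 16.578 uN


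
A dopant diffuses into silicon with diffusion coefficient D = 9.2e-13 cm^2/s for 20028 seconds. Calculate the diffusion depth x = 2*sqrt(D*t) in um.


Step 1: Compute D*t = 9.2e-13 * 20028 = 1.842576e-08 cm^2
Step 2: sqrt(D*t) = 1.35742e-04 cm
Step 3: x = 2 * 1.35742e-04 cm = 2.71484e-04 cm
Step 4: Convert to um (1 cm = 1e4 um): x = 2.715 um


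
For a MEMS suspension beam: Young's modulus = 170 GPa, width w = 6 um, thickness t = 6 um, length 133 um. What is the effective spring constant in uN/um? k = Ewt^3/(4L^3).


Step 1: Convert E to consistent units (1 GPa = 1000 uN/um^2).
E = 170 GPa = 170000 uN/um^2
Step 2: Compute t^3 = 6^3 = 216
Step 3: Compute L^3 = 133^3 = 2352637
Step 4: k = 170000 * 6 * 216 / (4 * 2352637)
k = 23.412 uN/um


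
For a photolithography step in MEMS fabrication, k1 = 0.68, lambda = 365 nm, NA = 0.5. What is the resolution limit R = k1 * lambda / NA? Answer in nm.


Step 1: Identify values: k1 = 0.68, lambda = 365 nm, NA = 0.5
Step 2: R = k1 * lambda / NA
R = 0.68 * 365 / 0.5
R = 496.4 nm


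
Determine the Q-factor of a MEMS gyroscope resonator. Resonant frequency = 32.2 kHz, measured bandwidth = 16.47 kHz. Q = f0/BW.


Step 1: Q = f0 / bandwidth
Step 2: Q = 32.2 / 16.47
Q = 2.0


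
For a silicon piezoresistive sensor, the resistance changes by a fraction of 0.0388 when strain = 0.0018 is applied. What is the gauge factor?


Step 1: Identify values.
dR/R = 0.0388, strain = 0.0018
Step 2: GF = (dR/R) / strain = 0.0388 / 0.0018
GF = 21.6


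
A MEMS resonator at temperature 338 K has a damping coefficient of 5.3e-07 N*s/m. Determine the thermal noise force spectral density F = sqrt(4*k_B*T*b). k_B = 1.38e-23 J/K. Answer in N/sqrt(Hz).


Step 1: Compute 4 * k_B * T * b
= 4 * 1.38e-23 * 338 * 5.3e-07
= 9.8885e-27 N^2/Hz
Step 2: F_noise = sqrt(9.8885e-27)
F_noise = 9.94e-14 N/sqrt(Hz)


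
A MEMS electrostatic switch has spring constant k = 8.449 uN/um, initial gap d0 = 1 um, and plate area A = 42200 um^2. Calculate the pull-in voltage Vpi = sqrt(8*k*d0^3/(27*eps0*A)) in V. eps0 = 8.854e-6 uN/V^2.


Step 1: Compute numerator: 8 * k * d0^3 = 8 * 8.449 * 1^3 = 67.592
Step 2: Compute denominator: 27 * eps0 * A = 27 * 8.854e-6 * 42200 = 10.088248
Step 3: Vpi = sqrt(67.592 / 10.088248)
Vpi = 2.59 V


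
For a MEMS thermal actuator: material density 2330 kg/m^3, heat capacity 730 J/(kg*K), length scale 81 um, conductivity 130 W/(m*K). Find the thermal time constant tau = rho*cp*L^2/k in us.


Step 1: Convert L to m: L = 81e-6 m
Step 2: L^2 = (81e-6)^2 = 6.561e-09 m^2
Step 3: tau = 2330 * 730 * 6.561e-09 / 130 = 8.584311e-05 s
Step 4: Convert to microseconds (multiply by 1e6).
tau = 85.843 us


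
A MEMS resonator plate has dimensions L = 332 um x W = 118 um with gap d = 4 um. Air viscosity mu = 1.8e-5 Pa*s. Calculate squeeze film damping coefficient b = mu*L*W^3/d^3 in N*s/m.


Step 1: Convert to SI.
L = 332e-6 m, W = 118e-6 m, d = 4e-6 m
Step 2: W^3 = (118e-6)^3 = 1.64e-12 m^3
Step 3: d^3 = (4e-6)^3 = 6.40e-17 m^3
Step 4: b = 1.8e-5 * 332e-6 * 1.64e-12 / 6.40e-17
b = 1.53e-04 N*s/m


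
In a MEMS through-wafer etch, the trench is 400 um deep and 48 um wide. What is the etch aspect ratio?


Step 1: AR = depth / width
Step 2: AR = 400 / 48
AR = 8.3


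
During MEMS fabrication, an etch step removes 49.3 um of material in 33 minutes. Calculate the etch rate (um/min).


Step 1: Etch rate = depth / time
Step 2: rate = 49.3 / 33
rate = 1.494 um/min


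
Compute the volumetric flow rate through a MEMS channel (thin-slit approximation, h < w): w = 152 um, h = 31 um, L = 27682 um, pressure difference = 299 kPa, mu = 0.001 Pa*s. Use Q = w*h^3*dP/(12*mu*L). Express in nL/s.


Step 1: Convert all dimensions to SI (meters).
w = 152e-6 m, h = 31e-6 m, L = 27682e-6 m, dP = 299e3 Pa
Step 2: Q = w * h^3 * dP / (12 * mu * L)
Q = 152e-6 * (31e-6)^3 * 299e3 / (12 * 0.001 * 27682e-6) = 4.07587773e-09 m^3/s
Step 3: Convert Q from m^3/s to nL/s (1 m^3 = 1e12 nL, so multiply by 1e12).
Q = 4075.878 nL/s


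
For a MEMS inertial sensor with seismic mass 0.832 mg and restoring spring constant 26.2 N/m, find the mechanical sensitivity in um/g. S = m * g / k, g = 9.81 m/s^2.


Step 1: Convert mass: m = 0.832 mg = 8.32e-07 kg
Step 2: S = m * g / k = 8.32e-07 * 9.81 / 26.2
Step 3: S = 3.12e-07 m/g
Step 4: Convert to um/g: S = 0.312 um/g


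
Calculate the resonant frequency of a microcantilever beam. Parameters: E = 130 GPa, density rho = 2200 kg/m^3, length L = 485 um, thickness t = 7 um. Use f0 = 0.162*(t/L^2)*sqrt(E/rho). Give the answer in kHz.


Step 1: Convert units to SI.
t_SI = 7e-6 m, L_SI = 485e-6 m
Step 2: Calculate sqrt(E/rho).
sqrt(130e9 / 2200) = 7687.06 m/s
Step 3: Compute f0.
f0 = 0.162 * 7e-6 / (485e-6)^2 * 7687.06 = 37058.7 Hz = 37.06 kHz


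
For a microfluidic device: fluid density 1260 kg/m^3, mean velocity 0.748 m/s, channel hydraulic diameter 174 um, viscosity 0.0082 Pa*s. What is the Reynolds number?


Step 1: Convert Dh to meters: Dh = 174e-6 m
Step 2: Re = rho * v * Dh / mu
Re = 1260 * 0.748 * 174e-6 / 0.0082
Re = 19.999


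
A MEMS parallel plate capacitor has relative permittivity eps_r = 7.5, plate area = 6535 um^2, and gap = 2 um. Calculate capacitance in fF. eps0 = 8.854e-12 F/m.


Step 1: Convert area to m^2: A = 6535e-12 m^2
Step 2: Convert gap to m: d = 2e-6 m
Step 3: C = eps0 * eps_r * A / d
C = 8.854e-12 * 7.5 * 6535e-12 / 2e-6
Step 4: Convert to fF (multiply by 1e15).
C = 216.98 fF


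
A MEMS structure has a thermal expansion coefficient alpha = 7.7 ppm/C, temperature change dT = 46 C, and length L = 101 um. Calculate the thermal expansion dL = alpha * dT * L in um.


Step 1: Convert CTE: alpha = 7.7 ppm/C = 7.7e-6 /C
Step 2: dL = 7.7e-6 * 46 * 101
dL = 0.0358 um


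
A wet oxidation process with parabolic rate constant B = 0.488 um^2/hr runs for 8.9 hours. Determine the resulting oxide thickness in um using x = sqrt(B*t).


Step 1: Compute B*t = 0.488 * 8.9 = 4.3432
Step 2: x = sqrt(4.3432)
x = 2.084 um


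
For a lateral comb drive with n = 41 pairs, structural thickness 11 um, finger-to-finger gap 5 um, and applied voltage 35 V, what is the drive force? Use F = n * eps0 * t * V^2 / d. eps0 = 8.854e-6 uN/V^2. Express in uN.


Step 1: Parameters: n=41, eps0=8.854e-6 uN/V^2, t=11 um, V=35 V, d=5 um
Step 2: V^2 = 1225
Step 3: F = 41 * 8.854e-6 * 11 * 1225 / 5
F = 0.978 uN


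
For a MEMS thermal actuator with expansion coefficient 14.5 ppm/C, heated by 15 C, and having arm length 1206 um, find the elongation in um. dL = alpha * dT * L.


Step 1: Convert CTE: alpha = 14.5 ppm/C = 14.5e-6 /C
Step 2: dL = 14.5e-6 * 15 * 1206
dL = 0.2623 um


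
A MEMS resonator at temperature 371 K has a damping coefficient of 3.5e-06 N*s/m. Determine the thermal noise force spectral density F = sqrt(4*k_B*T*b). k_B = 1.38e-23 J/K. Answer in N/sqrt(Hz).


Step 1: Compute 4 * k_B * T * b
= 4 * 1.38e-23 * 371 * 3.5e-06
= 7.1677e-26 N^2/Hz
Step 2: F_noise = sqrt(7.1677e-26)
F_noise = 2.68e-13 N/sqrt(Hz)


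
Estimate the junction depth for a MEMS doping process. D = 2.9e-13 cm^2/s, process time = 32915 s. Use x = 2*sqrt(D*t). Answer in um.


Step 1: Compute D*t = 2.9e-13 * 32915 = 9.54535e-09 cm^2
Step 2: sqrt(D*t) = 9.77003e-05 cm
Step 3: x = 2 * 9.77003e-05 cm = 1.954006e-04 cm
Step 4: Convert to um (1 cm = 1e4 um): x = 1.954 um


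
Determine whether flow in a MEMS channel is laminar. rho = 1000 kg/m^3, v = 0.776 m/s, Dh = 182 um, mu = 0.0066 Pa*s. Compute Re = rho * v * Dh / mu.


Step 1: Convert Dh to meters: Dh = 182e-6 m
Step 2: Re = rho * v * Dh / mu
Re = 1000 * 0.776 * 182e-6 / 0.0066
Re = 21.399
Since Re = 21.399 is below ~2300, the flow is laminar.


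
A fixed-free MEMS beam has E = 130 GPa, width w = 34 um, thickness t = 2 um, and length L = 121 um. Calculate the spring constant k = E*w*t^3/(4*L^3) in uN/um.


Step 1: Convert E to consistent units (1 GPa = 1000 uN/um^2).
E = 130 GPa = 130000 uN/um^2
Step 2: Compute t^3 = 2^3 = 8
Step 3: Compute L^3 = 121^3 = 1771561
Step 4: k = 130000 * 34 * 8 / (4 * 1771561)
k = 4.9899 uN/um


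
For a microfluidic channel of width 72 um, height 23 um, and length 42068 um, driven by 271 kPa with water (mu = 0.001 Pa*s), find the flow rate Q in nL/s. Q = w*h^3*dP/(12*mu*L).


Step 1: Convert all dimensions to SI (meters).
w = 72e-6 m, h = 23e-6 m, L = 42068e-6 m, dP = 271e3 Pa
Step 2: Q = w * h^3 * dP / (12 * mu * L)
Q = 72e-6 * (23e-6)^3 * 271e3 / (12 * 0.001 * 42068e-6) = 4.7027532e-10 m^3/s
Step 3: Convert Q from m^3/s to nL/s (1 m^3 = 1e12 nL, so multiply by 1e12).
Q = 470.275 nL/s


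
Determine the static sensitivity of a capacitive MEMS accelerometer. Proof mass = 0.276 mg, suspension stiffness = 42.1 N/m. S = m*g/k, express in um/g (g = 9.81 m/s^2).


Step 1: Convert mass: m = 0.276 mg = 2.76e-07 kg
Step 2: S = m * g / k = 2.76e-07 * 9.81 / 42.1
Step 3: S = 6.43e-08 m/g
Step 4: Convert to um/g: S = 0.064 um/g


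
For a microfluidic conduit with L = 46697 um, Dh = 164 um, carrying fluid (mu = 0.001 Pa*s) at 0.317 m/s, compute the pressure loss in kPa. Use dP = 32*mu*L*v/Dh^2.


Step 1: Convert to SI: L = 46697e-6 m, Dh = 164e-6 m
Step 2: dP = 32 * 0.001 * 46697e-6 * 0.317 / (164e-6)^2
Step 3: dP = 17612.07 Pa
Step 4: Convert to kPa: dP = 17.61 kPa


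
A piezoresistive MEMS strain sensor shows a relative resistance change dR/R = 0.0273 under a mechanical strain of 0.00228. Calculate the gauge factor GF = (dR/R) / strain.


Step 1: Identify values.
dR/R = 0.0273, strain = 0.00228
Step 2: GF = (dR/R) / strain = 0.0273 / 0.00228
GF = 12.0


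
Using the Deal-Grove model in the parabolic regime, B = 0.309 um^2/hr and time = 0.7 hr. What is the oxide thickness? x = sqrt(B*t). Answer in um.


Step 1: Compute B*t = 0.309 * 0.7 = 0.2163
Step 2: x = sqrt(0.2163)
x = 0.465 um


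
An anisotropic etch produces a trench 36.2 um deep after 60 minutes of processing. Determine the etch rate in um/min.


Step 1: Etch rate = depth / time
Step 2: rate = 36.2 / 60
rate = 0.603 um/min


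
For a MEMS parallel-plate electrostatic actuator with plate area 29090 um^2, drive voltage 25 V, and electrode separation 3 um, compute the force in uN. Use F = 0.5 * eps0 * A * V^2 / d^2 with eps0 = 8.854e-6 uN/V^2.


Step 1: Identify parameters.
eps0 = 8.854e-6 uN/V^2, A = 29090 um^2, V = 25 V, d = 3 um
Step 2: Compute V^2 = 25^2 = 625
Step 3: Compute d^2 = 3^2 = 9
Step 4: F = 0.5 * 8.854e-6 * 29090 * 625 / 9
F = 8.943 uN


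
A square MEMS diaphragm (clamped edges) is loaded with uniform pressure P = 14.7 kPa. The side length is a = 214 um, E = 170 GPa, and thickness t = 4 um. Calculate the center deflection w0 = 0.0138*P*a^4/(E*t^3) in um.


Step 1: Convert pressure to compatible units (E is in GPa, so P in GPa).
P = 14.7 kPa = 14.7e-6 GPa
Step 2: Compute numerator: 0.0138 * P * a^4.
a^4 = 214^4 = 2097273616
numerator = 0.0138 * 14.7e-6 * 2097273616 = 4.2545e+02
Step 3: Compute denominator: E * t^3 = 170 * 4^3 = 10880
Step 4: w0 = numerator / denominator = 4.2545e+02 / 10880 = 0.0391 um


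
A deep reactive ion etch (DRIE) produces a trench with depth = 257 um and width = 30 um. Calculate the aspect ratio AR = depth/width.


Step 1: AR = depth / width
Step 2: AR = 257 / 30
AR = 8.6


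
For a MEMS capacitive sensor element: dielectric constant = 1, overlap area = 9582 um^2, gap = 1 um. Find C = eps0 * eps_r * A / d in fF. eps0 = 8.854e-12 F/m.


Step 1: Convert area to m^2: A = 9582e-12 m^2
Step 2: Convert gap to m: d = 1e-6 m
Step 3: C = eps0 * eps_r * A / d
C = 8.854e-12 * 1 * 9582e-12 / 1e-6
Step 4: Convert to fF (multiply by 1e15).
C = 84.84 fF


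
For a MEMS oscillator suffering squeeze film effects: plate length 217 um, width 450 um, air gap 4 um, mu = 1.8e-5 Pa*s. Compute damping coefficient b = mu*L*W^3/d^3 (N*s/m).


Step 1: Convert to SI.
L = 217e-6 m, W = 450e-6 m, d = 4e-6 m
Step 2: W^3 = (450e-6)^3 = 9.11e-11 m^3
Step 3: d^3 = (4e-6)^3 = 6.40e-17 m^3
Step 4: b = 1.8e-5 * 217e-6 * 9.11e-11 / 6.40e-17
b = 5.56e-03 N*s/m


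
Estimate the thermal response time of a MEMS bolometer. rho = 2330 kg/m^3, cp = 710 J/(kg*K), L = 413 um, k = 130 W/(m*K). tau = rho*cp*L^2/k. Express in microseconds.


Step 1: Convert L to m: L = 413e-6 m
Step 2: L^2 = (413e-6)^2 = 1.70569e-07 m^2
Step 3: tau = 2330 * 710 * 1.70569e-07 / 130 = 2.17055613e-03 s
Step 4: Convert to microseconds (multiply by 1e6).
tau = 2170.556 us


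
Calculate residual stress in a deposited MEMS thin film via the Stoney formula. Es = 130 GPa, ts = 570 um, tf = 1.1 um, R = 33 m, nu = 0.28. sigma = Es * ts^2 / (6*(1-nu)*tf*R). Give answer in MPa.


Step 1: Compute numerator: Es * ts^2 = 130 * 570^2 = 42237000 (GPa*um^2)
Step 2: Compute denominator (R in um): 6*(1-nu)*tf*R = 6*0.72*1.1*33e6 = 156816000.0 (um^2)
Step 3: sigma (GPa) = 42237000 / 156816000.0 = 2.69341e-01 GPa
Step 4: Convert to MPa (x1000): sigma = 269.3 MPa


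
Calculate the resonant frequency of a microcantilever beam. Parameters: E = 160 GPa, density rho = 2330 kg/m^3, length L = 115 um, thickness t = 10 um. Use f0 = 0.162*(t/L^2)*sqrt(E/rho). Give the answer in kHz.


Step 1: Convert units to SI.
t_SI = 10e-6 m, L_SI = 115e-6 m
Step 2: Calculate sqrt(E/rho).
sqrt(160e9 / 2330) = 8286.71 m/s
Step 3: Compute f0.
f0 = 0.162 * 10e-6 / (115e-6)^2 * 8286.71 = 1015082.8 Hz = 1015.08 kHz


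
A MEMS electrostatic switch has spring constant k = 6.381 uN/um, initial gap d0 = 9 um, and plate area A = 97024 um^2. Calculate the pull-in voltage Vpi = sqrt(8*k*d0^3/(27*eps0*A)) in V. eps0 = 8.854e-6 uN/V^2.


Step 1: Compute numerator: 8 * k * d0^3 = 8 * 6.381 * 9^3 = 37213.992
Step 2: Compute denominator: 27 * eps0 * A = 27 * 8.854e-6 * 97024 = 23.194363
Step 3: Vpi = sqrt(37213.992 / 23.194363)
Vpi = 40.06 V


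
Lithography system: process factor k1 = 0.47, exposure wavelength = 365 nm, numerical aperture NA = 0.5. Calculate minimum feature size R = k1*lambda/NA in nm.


Step 1: Identify values: k1 = 0.47, lambda = 365 nm, NA = 0.5
Step 2: R = k1 * lambda / NA
R = 0.47 * 365 / 0.5
R = 343.1 nm


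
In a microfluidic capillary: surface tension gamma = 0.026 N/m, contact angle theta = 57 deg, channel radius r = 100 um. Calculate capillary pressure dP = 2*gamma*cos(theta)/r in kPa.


Step 1: cos(57 deg) = 0.5446
Step 2: Convert r to m: r = 100e-6 m
Step 3: dP = 2 * 0.026 * 0.5446 / 100e-6 = 283.2 Pa
Step 4: Convert Pa to kPa (divide by 1000).
dP = 0.28 kPa


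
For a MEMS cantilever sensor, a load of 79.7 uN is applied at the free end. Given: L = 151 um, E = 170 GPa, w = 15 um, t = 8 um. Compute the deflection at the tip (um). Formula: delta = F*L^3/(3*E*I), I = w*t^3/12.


Step 1: Calculate the second moment of area.
I = w * t^3 / 12 = 15 * 8^3 / 12 = 640.0 um^4
Step 2: Convert E to consistent units (1 GPa = 1000 uN/um^2).
E = 170 GPa = 170000 uN/um^2
Step 3: Calculate tip deflection.
delta = F * L^3 / (3 * E * I)
delta = 79.7 * 151^3 / (3 * 170000 * 640.0)
delta = 0.8407 um


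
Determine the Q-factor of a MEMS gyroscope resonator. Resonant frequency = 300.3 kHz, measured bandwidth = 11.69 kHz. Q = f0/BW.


Step 1: Q = f0 / bandwidth
Step 2: Q = 300.3 / 11.69
Q = 25.7


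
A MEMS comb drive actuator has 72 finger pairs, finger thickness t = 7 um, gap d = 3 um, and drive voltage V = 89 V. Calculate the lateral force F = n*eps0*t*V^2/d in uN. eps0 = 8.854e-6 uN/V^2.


Step 1: Parameters: n=72, eps0=8.854e-6 uN/V^2, t=7 um, V=89 V, d=3 um
Step 2: V^2 = 7921
Step 3: F = 72 * 8.854e-6 * 7 * 7921 / 3
F = 11.782 uN


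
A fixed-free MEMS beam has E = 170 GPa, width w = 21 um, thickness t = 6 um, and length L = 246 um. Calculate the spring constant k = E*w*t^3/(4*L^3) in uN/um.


Step 1: Convert E to consistent units (1 GPa = 1000 uN/um^2).
E = 170 GPa = 170000 uN/um^2
Step 2: Compute t^3 = 6^3 = 216
Step 3: Compute L^3 = 246^3 = 14886936
Step 4: k = 170000 * 21 * 216 / (4 * 14886936)
k = 12.9496 uN/um


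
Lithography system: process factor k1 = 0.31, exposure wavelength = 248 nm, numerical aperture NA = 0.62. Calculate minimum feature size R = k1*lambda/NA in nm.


Step 1: Identify values: k1 = 0.31, lambda = 248 nm, NA = 0.62
Step 2: R = k1 * lambda / NA
R = 0.31 * 248 / 0.62
R = 124.0 nm


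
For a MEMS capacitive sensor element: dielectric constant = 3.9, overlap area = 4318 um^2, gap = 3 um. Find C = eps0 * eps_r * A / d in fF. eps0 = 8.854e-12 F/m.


Step 1: Convert area to m^2: A = 4318e-12 m^2
Step 2: Convert gap to m: d = 3e-6 m
Step 3: C = eps0 * eps_r * A / d
C = 8.854e-12 * 3.9 * 4318e-12 / 3e-6
Step 4: Convert to fF (multiply by 1e15).
C = 49.7 fF


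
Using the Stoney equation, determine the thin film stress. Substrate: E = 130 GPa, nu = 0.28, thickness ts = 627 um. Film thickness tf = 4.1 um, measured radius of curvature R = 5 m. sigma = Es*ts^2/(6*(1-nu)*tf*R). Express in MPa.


Step 1: Compute numerator: Es * ts^2 = 130 * 627^2 = 51106770 (GPa*um^2)
Step 2: Compute denominator (R in um): 6*(1-nu)*tf*R = 6*0.72*4.1*5e6 = 88560000.0 (um^2)
Step 3: sigma (GPa) = 51106770 / 88560000.0 = 5.77086e-01 GPa
Step 4: Convert to MPa (x1000): sigma = 577.1 MPa


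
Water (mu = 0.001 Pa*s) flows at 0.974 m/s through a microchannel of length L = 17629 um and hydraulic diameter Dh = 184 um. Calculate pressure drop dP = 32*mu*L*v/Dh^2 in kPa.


Step 1: Convert to SI: L = 17629e-6 m, Dh = 184e-6 m
Step 2: dP = 32 * 0.001 * 17629e-6 * 0.974 / (184e-6)^2
Step 3: dP = 16229.34 Pa
Step 4: Convert to kPa: dP = 16.23 kPa


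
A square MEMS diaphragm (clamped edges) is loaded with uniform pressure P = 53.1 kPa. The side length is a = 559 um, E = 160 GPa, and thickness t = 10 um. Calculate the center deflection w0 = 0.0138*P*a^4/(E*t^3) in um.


Step 1: Convert pressure to compatible units (E is in GPa, so P in GPa).
P = 53.1 kPa = 53.1e-6 GPa
Step 2: Compute numerator: 0.0138 * P * a^4.
a^4 = 559^4 = 97644375361
numerator = 0.0138 * 53.1e-6 * 97644375361 = 7.15518e+04
Step 3: Compute denominator: E * t^3 = 160 * 10^3 = 160000
Step 4: w0 = numerator / denominator = 7.15518e+04 / 160000 = 0.4472 um


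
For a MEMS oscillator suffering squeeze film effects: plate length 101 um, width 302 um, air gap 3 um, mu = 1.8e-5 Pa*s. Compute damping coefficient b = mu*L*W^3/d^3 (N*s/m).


Step 1: Convert to SI.
L = 101e-6 m, W = 302e-6 m, d = 3e-6 m
Step 2: W^3 = (302e-6)^3 = 2.75e-11 m^3
Step 3: d^3 = (3e-6)^3 = 2.70e-17 m^3
Step 4: b = 1.8e-5 * 101e-6 * 2.75e-11 / 2.70e-17
b = 1.85e-03 N*s/m


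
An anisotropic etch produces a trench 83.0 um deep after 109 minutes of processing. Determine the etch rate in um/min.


Step 1: Etch rate = depth / time
Step 2: rate = 83.0 / 109
rate = 0.761 um/min
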